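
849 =849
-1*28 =-28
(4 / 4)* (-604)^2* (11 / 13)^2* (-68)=-3001706048 / 169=-17761574.25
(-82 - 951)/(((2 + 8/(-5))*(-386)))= 5165/772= 6.69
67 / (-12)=-67 / 12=-5.58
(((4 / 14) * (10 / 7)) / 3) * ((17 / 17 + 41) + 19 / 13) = 11300 / 1911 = 5.91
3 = 3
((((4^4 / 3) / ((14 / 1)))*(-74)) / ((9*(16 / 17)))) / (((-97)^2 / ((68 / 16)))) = -42772 / 1778301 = -0.02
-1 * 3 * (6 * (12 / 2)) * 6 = -648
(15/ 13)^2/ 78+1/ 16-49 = -1719651/ 35152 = -48.92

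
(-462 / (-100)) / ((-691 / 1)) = -231 / 34550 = -0.01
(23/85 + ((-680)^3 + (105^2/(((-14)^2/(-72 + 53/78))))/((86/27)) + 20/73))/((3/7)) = -122151862547460193/166492560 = -733677604.26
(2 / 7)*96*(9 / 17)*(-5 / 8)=-1080 / 119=-9.08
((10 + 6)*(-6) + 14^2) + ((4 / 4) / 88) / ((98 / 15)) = 862415 / 8624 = 100.00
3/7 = 0.43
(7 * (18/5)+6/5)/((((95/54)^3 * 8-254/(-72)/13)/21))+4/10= 585381770/44861249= 13.05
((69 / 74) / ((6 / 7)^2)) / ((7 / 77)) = 13.96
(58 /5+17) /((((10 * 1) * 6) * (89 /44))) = 1573 /6675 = 0.24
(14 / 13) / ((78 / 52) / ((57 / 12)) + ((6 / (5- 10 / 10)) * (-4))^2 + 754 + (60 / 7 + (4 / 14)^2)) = 6517 / 4834960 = 0.00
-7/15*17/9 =-119/135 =-0.88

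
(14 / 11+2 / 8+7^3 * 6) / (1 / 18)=815571 / 22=37071.41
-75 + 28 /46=-1711 /23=-74.39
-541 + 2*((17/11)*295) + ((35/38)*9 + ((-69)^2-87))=2112199/418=5053.11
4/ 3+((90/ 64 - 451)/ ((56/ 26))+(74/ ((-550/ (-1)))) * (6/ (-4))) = -153464159/ 739200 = -207.61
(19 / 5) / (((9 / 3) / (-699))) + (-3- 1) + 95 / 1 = -3972 / 5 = -794.40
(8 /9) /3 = 8 /27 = 0.30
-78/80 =-39/40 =-0.98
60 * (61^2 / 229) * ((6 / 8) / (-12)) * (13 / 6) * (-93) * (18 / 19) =202441005 / 17404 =11631.87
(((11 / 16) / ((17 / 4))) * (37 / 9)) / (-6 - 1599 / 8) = -814 / 251991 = -0.00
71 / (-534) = -71 / 534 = -0.13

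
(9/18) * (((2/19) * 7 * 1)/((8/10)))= 0.46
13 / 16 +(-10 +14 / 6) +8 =55 / 48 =1.15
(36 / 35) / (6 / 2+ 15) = 0.06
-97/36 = -2.69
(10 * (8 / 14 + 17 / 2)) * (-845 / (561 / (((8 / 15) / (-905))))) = 171704 / 2132361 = 0.08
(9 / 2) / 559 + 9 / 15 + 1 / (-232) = 391489 / 648440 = 0.60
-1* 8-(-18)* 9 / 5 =122 / 5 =24.40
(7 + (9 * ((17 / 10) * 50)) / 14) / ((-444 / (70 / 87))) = -4315 / 38628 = -0.11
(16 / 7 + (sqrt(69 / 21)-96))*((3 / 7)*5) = -9840 / 49 + 15*sqrt(161) / 49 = -196.93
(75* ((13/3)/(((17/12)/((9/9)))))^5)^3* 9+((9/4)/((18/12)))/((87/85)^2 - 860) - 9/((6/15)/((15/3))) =1295040638257885122339754833613334661525/17763999950479362634068283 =72902535570145.53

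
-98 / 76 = -49 / 38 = -1.29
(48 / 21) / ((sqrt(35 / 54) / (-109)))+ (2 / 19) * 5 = 10 / 19 - 5232 * sqrt(210) / 245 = -308.94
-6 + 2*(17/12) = -19/6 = -3.17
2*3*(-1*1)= -6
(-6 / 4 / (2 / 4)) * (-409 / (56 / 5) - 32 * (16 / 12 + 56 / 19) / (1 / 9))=4051797 / 1064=3808.08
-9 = -9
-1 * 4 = -4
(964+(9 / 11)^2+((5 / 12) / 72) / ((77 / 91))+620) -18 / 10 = 827401079 / 522720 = 1582.88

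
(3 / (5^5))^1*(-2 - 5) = -21 / 3125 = -0.01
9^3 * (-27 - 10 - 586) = -454167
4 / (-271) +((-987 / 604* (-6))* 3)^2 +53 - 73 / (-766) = 8692544033131 / 9466336772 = 918.26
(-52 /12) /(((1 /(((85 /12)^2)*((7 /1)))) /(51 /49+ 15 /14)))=-2160275 /672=-3214.69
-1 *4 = -4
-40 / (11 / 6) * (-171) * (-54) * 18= -39890880 / 11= -3626443.64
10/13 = 0.77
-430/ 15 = -86/ 3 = -28.67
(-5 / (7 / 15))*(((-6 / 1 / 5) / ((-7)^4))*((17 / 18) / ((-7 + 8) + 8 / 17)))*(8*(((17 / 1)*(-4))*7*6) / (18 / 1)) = -157216 / 36015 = -4.37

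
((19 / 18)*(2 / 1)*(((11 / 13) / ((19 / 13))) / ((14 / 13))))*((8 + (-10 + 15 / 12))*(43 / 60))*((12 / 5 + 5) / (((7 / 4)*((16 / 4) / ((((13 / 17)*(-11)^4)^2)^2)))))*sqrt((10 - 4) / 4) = -298581289192167956846401673*sqrt(6) / 58932417600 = -12410347904396733.98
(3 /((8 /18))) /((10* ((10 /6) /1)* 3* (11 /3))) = 0.04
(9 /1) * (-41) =-369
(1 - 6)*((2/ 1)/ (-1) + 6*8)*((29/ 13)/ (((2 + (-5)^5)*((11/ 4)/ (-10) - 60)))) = -266800/ 97884189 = -0.00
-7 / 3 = -2.33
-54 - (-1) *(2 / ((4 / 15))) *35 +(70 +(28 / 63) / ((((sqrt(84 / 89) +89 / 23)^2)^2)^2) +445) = 471918741899041549723177514296217506610497524158471 / 652271889823801658044822991505039861369637552338 - 331358514865224014659465165513059842421440 *sqrt(1869) / 326135944911900829022411495752519930684818776169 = 723.50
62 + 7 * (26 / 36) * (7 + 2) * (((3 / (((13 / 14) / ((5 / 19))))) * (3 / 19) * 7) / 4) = 104963 / 1444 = 72.69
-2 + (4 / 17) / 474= -8056 / 4029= -2.00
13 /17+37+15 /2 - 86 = -1385 /34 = -40.74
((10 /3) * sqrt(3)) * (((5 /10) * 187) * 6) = 1870 * sqrt(3) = 3238.94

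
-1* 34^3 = -39304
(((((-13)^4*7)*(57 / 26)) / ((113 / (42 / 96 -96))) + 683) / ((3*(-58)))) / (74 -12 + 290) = 1337856259 / 221472768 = 6.04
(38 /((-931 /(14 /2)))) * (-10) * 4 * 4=320 /7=45.71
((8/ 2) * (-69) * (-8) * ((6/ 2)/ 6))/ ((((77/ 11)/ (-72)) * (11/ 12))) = -953856/ 77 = -12387.74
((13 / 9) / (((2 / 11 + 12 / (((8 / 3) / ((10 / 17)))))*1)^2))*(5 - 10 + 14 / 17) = -1898611 / 2518569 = -0.75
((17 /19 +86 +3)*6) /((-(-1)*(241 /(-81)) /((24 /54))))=-368928 /4579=-80.57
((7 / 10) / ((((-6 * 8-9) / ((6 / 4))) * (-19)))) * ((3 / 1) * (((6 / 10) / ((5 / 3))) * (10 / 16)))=189 / 288800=0.00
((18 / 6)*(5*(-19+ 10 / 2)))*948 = -199080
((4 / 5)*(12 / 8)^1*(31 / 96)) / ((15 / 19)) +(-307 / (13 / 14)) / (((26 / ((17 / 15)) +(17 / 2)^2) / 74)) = -25903479439 / 100978800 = -256.52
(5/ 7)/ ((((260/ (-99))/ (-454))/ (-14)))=-22473/ 13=-1728.69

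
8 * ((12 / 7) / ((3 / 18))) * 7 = 576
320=320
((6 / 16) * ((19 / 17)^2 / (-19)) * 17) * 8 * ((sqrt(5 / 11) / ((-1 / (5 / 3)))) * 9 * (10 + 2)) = 10260 * sqrt(55) / 187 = 406.90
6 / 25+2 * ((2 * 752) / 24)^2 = 1767254 / 225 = 7854.46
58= 58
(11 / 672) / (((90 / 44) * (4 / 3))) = 0.01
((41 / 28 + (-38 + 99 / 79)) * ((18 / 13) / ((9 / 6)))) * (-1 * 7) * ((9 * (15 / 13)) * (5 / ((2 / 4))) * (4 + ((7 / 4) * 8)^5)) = 169997884353000 / 13351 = 12732970141.04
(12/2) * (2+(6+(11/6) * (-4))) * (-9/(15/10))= -24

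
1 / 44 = 0.02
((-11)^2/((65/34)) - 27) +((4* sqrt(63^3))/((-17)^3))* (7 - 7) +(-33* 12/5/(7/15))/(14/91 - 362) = 6556751/178360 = 36.76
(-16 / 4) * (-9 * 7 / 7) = 36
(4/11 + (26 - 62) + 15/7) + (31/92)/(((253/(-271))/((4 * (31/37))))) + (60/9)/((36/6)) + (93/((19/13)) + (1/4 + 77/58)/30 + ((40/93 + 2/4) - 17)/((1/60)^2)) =-535862572155839399/9267528168360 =-57821.52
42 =42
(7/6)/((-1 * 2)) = -7/12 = -0.58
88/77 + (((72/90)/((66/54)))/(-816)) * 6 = 14897/13090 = 1.14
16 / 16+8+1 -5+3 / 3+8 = 14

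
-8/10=-4/5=-0.80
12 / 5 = 2.40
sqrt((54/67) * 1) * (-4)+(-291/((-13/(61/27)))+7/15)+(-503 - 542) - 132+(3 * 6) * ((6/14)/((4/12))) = -4516039/4095 - 12 * sqrt(402)/67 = -1106.41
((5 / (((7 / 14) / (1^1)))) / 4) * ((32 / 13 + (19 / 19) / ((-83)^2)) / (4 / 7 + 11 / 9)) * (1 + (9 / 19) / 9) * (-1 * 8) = -5555617200 / 192278879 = -28.89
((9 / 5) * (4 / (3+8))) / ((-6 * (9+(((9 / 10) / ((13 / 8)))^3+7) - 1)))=-109850 / 15275447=-0.01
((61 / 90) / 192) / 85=61 / 1468800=0.00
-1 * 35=-35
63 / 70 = 9 / 10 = 0.90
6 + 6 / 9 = 20 / 3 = 6.67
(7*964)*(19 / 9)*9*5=641060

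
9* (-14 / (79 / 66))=-8316 / 79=-105.27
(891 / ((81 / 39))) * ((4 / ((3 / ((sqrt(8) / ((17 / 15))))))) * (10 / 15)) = 11440 * sqrt(2) / 17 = 951.68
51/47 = 1.09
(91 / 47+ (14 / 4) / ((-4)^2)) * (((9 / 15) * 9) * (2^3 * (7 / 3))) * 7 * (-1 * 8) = -2858562 / 235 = -12164.09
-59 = -59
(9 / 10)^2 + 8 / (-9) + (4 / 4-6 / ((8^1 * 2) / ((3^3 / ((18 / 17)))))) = -31109 / 3600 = -8.64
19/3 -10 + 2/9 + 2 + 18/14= -10/63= -0.16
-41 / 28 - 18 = -545 / 28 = -19.46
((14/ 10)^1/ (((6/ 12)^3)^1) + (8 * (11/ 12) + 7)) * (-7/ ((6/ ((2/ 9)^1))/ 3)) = -2681/ 135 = -19.86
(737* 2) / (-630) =-737 / 315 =-2.34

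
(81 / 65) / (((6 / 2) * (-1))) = -27 / 65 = -0.42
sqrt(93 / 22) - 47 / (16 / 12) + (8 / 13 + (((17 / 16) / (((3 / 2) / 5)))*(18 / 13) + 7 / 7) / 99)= -44498 / 1287 + sqrt(2046) / 22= -32.52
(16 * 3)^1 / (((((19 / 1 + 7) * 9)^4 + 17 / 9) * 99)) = 48 / 296823734251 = 0.00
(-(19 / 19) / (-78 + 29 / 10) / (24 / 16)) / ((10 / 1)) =2 / 2253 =0.00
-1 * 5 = -5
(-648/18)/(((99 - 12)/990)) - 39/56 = -666411/1624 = -410.35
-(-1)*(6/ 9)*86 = 172/ 3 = 57.33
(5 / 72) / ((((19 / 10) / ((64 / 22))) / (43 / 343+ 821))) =6258800 / 71687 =87.31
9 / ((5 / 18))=162 / 5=32.40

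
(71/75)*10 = 142/15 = 9.47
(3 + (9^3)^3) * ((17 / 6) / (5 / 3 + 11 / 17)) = 27991130547 / 59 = 474425941.47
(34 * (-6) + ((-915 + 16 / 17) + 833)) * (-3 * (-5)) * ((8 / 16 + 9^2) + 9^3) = -58915245 / 17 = -3465602.65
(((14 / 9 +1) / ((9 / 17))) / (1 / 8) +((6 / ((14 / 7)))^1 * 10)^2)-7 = 75461 / 81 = 931.62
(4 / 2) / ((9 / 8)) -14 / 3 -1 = -3.89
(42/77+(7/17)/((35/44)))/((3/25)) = 4970/561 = 8.86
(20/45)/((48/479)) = 4.44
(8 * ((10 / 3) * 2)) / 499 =160 / 1497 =0.11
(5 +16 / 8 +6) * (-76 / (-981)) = 988 / 981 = 1.01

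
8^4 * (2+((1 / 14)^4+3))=49172736 / 2401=20480.11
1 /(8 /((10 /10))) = 1 /8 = 0.12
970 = 970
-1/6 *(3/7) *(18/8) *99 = -891/56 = -15.91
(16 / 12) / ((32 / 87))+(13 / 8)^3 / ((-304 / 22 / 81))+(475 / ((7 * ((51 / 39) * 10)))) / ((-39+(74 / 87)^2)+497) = -345939838817975 / 16077554397184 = -21.52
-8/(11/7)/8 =-7/11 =-0.64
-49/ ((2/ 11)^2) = -5929/ 4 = -1482.25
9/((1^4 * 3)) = 3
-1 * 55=-55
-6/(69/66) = -132/23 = -5.74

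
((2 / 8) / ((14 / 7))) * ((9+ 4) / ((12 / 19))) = 247 / 96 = 2.57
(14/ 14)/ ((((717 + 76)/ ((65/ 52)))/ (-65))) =-25/ 244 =-0.10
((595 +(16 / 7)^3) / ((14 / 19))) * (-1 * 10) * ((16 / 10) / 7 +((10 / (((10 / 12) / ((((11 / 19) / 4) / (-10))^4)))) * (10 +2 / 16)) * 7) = -1883.07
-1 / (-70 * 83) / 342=1 / 1987020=0.00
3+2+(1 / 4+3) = 33 / 4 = 8.25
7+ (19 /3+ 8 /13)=544 /39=13.95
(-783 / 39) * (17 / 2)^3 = -1282293 / 104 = -12329.74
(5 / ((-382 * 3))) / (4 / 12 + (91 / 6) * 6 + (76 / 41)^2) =-0.00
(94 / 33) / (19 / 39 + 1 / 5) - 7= -2104 / 737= -2.85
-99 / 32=-3.09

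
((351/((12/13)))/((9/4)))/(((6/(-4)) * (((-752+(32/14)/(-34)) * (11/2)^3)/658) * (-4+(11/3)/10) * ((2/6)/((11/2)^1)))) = -132330380/49181781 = -2.69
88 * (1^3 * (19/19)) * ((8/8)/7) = 12.57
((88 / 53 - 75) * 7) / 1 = -27209 / 53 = -513.38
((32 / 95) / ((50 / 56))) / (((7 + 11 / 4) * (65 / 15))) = 0.01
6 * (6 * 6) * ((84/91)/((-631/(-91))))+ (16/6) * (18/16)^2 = 162189/5048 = 32.13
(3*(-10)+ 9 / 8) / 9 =-77 / 24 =-3.21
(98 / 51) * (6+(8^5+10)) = 1070944 / 17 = 62996.71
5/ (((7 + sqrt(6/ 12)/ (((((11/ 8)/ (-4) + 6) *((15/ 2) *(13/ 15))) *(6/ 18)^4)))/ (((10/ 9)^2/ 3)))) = 19378131500/ 62659229859 - 37648000 *sqrt(2)/ 773570739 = 0.24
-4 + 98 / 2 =45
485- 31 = 454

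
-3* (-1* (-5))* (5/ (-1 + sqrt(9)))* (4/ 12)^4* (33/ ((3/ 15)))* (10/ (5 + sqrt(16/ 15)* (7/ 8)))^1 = -687500/ 4353 + 96250* sqrt(15)/ 13059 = -129.39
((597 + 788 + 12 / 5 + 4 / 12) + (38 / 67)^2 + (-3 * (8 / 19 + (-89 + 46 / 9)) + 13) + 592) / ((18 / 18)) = 956734102 / 426455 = 2243.46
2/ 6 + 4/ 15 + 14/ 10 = 2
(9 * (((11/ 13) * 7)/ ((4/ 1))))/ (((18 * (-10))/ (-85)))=1309/ 208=6.29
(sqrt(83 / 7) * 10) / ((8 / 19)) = 95 * sqrt(581) / 28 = 81.78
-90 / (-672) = 0.13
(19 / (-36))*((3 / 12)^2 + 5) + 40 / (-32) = -251 / 64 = -3.92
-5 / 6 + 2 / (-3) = -3 / 2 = -1.50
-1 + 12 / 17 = -5 / 17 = -0.29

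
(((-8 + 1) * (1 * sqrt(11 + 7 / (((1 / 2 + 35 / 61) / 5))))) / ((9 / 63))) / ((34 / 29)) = -1421 * sqrt(748141) / 4454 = -275.95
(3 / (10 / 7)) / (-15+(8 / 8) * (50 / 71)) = -213 / 1450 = -0.15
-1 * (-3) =3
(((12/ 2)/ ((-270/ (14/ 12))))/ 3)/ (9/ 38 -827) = 133/ 12723885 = 0.00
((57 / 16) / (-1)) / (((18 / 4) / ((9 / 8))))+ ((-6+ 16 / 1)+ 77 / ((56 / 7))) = 1199 / 64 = 18.73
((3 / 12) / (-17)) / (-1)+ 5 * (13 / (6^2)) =1.82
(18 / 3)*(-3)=-18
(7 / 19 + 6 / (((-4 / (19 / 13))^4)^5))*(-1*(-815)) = 59606351362319913746099981749993027495 / 198513697231459463407580610635497472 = 300.26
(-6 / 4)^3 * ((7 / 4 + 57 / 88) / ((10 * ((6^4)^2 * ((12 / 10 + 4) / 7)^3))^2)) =-15514961875 / 90892694932609352859648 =-0.00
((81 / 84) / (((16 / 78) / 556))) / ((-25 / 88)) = -1610037 / 175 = -9200.21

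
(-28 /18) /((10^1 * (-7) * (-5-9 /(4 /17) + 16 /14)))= -28 /53055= -0.00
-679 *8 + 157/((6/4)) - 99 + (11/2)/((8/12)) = -65017/12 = -5418.08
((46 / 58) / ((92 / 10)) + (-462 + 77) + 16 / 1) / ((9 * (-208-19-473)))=21397 / 365400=0.06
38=38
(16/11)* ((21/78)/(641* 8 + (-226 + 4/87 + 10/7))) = 4263/53378611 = 0.00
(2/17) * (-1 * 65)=-7.65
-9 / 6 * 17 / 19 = -51 / 38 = -1.34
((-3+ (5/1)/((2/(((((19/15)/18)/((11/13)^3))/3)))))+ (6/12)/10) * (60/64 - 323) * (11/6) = 15850973251/9408960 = 1684.67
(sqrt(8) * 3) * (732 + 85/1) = 4902 * sqrt(2) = 6932.47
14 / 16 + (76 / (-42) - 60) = -10237 / 168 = -60.93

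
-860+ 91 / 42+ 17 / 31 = -159455 / 186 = -857.28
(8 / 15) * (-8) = -64 / 15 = -4.27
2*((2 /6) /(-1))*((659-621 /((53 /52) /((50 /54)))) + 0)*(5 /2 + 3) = -55297 /159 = -347.78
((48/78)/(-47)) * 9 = -72/611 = -0.12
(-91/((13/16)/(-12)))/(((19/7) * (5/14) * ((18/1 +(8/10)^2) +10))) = 164640/3401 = 48.41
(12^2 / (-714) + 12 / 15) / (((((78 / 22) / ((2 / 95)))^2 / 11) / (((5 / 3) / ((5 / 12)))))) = 7581376 / 8167579875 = 0.00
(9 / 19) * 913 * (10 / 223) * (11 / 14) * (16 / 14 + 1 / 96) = 116749875 / 6643616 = 17.57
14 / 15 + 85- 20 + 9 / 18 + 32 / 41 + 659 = 893243 / 1230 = 726.21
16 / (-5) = -16 / 5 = -3.20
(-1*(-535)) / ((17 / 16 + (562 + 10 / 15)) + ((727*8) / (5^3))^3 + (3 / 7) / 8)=0.01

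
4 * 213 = 852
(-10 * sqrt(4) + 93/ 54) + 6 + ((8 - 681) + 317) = -6629/ 18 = -368.28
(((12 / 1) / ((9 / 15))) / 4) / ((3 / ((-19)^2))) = 1805 / 3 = 601.67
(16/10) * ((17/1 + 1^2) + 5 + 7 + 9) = 312/5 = 62.40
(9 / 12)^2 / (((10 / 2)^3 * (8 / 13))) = 117 / 16000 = 0.01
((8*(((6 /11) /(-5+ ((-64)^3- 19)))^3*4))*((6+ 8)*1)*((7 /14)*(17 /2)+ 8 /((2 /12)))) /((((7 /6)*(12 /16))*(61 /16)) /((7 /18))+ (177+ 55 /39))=-2240784 /1987529830455773158313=-0.00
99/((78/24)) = 396/13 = 30.46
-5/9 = -0.56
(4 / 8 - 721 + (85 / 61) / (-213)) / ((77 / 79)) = -1479123557 / 2000922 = -739.22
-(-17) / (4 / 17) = 289 / 4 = 72.25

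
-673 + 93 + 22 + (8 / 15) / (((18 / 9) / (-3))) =-2794 / 5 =-558.80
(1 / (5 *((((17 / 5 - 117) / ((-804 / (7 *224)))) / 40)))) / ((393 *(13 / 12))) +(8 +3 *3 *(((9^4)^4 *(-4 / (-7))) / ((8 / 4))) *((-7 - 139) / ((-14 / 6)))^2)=1547404549857958490094195451 / 82946318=18655494145719144400.05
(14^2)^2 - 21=38395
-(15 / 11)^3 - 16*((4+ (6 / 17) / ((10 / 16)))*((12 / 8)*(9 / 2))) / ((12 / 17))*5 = -4651227 / 1331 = -3494.54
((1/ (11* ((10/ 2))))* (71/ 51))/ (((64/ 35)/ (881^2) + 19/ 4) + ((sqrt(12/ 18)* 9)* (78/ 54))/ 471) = 176678493991255899669348/ 33154482591712147767012241 - 342208706031029721520* sqrt(6)/ 33154482591712147767012241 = 0.01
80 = 80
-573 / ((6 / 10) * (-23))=955 / 23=41.52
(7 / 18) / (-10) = -7 / 180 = -0.04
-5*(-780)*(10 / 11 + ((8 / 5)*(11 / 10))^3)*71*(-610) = -1477310544528 / 1375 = -1074407668.75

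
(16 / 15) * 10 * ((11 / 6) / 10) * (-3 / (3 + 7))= -44 / 75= -0.59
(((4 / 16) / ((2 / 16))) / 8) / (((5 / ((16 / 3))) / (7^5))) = 67228 / 15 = 4481.87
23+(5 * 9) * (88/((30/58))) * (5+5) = 76583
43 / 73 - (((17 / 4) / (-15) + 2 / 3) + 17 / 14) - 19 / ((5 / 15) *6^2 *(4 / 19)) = -1046047 / 122640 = -8.53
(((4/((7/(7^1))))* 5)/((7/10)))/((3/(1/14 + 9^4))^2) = 421867051250/3087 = 136659232.67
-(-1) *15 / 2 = 15 / 2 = 7.50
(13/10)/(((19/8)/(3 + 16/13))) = 44/19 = 2.32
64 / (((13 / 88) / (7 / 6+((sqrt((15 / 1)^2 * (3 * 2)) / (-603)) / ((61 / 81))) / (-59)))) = 760320 * sqrt(6) / 3134729+19712 / 39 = 506.03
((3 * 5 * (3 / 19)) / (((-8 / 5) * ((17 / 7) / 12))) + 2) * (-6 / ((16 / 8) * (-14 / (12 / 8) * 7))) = -30897 / 126616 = -0.24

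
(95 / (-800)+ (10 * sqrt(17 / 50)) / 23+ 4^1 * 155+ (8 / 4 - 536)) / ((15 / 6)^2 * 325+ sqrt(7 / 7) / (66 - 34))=0.04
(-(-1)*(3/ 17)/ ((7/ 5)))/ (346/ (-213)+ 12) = 639/ 52598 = 0.01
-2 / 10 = -1 / 5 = -0.20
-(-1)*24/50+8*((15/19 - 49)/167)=-145124/79325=-1.83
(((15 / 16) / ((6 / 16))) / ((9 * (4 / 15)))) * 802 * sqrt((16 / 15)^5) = 102656 * sqrt(15) / 405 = 981.69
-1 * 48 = -48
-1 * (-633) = 633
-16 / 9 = -1.78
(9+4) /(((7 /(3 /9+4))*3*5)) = 169 /315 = 0.54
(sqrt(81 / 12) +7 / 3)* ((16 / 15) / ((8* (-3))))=-sqrt(3) / 15 - 14 / 135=-0.22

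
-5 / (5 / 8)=-8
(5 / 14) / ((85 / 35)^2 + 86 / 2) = 0.01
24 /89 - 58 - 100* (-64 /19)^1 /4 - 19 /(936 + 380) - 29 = -5639605 /2225356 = -2.53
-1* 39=-39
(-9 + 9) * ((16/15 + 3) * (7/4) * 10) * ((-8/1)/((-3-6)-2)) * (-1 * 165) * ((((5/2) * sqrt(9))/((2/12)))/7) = 0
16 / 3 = 5.33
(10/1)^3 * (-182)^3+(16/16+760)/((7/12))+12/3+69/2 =-84399933197/14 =-6028566656.93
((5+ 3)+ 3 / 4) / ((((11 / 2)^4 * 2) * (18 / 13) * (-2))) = -455 / 263538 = -0.00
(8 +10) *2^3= 144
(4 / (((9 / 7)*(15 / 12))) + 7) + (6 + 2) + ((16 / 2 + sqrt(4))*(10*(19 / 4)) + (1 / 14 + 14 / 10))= 62239 / 126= 493.96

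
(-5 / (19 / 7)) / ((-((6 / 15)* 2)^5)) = 109375 / 19456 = 5.62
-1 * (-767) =767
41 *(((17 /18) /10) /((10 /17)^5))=989640329 /18000000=54.98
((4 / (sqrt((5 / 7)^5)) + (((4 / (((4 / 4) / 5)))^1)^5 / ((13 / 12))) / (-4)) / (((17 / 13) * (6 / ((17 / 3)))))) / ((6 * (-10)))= 80000 / 9 - 637 * sqrt(35) / 33750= 8888.78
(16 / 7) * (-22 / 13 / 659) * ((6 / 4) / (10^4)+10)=-2200033 / 37480625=-0.06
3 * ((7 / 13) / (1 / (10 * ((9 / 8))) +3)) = 945 / 1807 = 0.52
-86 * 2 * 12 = -2064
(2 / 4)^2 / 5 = 1 / 20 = 0.05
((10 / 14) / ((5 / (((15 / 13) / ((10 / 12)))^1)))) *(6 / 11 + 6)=1296 / 1001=1.29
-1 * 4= -4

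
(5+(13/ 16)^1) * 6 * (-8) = -279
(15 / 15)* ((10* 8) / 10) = 8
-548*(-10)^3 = 548000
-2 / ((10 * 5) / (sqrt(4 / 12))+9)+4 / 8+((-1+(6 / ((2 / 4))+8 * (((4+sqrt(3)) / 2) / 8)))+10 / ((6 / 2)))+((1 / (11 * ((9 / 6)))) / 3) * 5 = 7219 * sqrt(3) / 14838+8293157 / 489654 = 17.78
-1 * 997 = -997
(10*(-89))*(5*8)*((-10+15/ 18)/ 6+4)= -792100/ 9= -88011.11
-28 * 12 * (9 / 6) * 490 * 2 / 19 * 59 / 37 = -29141280 / 703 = -41452.75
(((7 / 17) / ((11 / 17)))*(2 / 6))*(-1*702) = -1638 / 11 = -148.91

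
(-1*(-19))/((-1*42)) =-19/42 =-0.45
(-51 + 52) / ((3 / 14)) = 14 / 3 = 4.67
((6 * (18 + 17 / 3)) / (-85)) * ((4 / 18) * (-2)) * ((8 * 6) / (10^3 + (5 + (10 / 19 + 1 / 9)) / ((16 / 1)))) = 2072064 / 58160485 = 0.04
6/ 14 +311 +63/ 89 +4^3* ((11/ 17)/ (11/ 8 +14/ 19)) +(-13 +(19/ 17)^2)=18494131969/ 57795087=319.99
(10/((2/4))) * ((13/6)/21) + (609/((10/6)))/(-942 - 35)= 519949/307755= 1.69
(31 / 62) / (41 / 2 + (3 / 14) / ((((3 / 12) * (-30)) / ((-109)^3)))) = 35 / 2591493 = 0.00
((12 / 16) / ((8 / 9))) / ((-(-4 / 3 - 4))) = 81 / 512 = 0.16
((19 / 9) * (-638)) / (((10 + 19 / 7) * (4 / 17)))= -721259 / 1602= -450.22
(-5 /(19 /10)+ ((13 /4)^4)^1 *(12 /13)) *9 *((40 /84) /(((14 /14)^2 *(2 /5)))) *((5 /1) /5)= 9152175 /8512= 1075.21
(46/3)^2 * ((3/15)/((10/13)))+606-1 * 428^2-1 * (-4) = -41065396/225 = -182512.87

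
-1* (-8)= 8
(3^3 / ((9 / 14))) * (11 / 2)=231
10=10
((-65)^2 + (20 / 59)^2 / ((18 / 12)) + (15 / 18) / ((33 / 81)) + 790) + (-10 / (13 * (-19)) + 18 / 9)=284823732059 / 56747262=5019.16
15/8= 1.88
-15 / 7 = -2.14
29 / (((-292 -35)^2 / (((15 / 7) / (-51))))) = -145 / 12724551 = -0.00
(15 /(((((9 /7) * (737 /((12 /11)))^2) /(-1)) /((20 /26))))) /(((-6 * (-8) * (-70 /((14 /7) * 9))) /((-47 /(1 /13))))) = -4230 /65723449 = -0.00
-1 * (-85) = 85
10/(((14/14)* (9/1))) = 10/9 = 1.11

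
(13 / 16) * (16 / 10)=13 / 10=1.30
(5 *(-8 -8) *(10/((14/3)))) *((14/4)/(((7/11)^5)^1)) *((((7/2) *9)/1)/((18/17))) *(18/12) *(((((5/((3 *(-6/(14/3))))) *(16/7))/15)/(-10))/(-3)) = 109514680/64827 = 1689.34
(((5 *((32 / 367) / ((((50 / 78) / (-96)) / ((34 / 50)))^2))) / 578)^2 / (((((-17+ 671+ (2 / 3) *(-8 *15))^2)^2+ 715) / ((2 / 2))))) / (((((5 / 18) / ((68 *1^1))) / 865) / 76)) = 809514139444030526717952 / 89240041106625360107421875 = 0.01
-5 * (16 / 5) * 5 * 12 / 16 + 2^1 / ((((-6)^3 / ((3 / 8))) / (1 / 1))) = -17281 / 288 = -60.00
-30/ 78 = -5/ 13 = -0.38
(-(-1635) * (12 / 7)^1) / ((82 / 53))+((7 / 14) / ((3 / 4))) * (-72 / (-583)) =303132966 / 167321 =1811.69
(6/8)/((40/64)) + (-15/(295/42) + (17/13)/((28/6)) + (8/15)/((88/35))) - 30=-53938441/1771770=-30.44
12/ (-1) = -12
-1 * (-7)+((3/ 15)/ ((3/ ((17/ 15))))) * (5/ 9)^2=7.02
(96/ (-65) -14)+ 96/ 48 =-876/ 65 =-13.48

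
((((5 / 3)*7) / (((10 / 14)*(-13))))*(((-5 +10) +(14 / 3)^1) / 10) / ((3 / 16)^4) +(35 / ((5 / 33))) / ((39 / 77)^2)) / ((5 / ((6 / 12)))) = -50635669 / 6160050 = -8.22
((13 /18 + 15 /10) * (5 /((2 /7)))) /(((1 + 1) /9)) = 175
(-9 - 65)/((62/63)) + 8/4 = -2269/31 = -73.19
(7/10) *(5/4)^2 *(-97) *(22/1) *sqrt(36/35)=-3201 *sqrt(35)/8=-2367.17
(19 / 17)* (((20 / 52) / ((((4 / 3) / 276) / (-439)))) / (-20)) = 1726587 / 884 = 1953.15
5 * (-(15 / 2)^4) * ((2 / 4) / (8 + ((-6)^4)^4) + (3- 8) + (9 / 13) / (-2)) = 99258988900425384375 / 1173581721505024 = 84577.82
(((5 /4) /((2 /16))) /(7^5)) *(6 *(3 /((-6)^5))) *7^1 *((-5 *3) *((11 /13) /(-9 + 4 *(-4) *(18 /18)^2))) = -11 /2247336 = -0.00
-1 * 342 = -342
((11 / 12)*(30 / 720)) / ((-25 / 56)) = -77 / 900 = -0.09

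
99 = 99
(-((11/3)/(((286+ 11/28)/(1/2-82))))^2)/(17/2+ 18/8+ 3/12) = -5207524/52612659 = -0.10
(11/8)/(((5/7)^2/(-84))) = -11319/50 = -226.38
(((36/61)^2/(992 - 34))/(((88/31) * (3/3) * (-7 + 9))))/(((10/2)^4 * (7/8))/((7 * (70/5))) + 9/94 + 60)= 6608952/6778149082331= 0.00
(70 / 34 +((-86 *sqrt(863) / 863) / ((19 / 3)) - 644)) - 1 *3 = -10964 / 17 - 258 *sqrt(863) / 16397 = -645.40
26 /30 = 13 /15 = 0.87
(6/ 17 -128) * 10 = -21700/ 17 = -1276.47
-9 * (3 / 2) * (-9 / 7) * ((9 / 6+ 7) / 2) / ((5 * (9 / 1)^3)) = 17 / 840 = 0.02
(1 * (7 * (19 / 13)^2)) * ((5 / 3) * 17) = 214795 / 507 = 423.66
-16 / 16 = -1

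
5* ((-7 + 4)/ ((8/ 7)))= -105/ 8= -13.12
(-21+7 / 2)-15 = -65 / 2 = -32.50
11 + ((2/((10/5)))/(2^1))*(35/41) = 937/82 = 11.43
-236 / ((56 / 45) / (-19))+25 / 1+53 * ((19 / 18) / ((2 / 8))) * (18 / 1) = 107187 / 14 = 7656.21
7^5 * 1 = 16807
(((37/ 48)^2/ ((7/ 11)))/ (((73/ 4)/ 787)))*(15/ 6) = 59257165/ 588672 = 100.66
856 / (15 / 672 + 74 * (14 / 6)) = 575232 / 116047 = 4.96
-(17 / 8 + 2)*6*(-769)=76131 / 4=19032.75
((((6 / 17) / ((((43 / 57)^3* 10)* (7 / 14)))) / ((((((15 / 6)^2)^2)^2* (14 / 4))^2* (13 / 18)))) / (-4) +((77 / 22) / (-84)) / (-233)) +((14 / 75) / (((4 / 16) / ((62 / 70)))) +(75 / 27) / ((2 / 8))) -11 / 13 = 120407091630921035166086641 / 11019761916448974609375000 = 10.93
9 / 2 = 4.50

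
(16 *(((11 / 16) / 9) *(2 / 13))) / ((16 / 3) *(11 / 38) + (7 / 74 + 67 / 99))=340252 / 4189445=0.08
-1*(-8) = 8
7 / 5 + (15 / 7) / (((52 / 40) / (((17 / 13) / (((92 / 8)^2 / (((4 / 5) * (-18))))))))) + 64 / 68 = 112050793 / 53193595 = 2.11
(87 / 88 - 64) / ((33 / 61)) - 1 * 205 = -933565 / 2904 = -321.48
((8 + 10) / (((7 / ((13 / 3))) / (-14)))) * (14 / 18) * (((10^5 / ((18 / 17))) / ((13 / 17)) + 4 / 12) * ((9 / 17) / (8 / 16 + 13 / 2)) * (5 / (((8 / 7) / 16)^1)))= -4046010920 / 51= -79333547.45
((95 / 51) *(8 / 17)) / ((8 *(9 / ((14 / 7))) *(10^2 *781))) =19 / 60941430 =0.00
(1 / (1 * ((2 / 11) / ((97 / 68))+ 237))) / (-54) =-1067 / 13662810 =-0.00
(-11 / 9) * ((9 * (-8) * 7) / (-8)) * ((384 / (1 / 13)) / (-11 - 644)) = 384384 / 655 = 586.85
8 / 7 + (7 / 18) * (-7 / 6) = 521 / 756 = 0.69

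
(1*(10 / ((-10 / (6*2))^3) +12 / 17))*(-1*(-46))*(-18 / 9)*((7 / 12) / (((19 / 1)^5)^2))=378028 / 2605703159565425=0.00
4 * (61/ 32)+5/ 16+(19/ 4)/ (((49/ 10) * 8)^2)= 1220183/ 153664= 7.94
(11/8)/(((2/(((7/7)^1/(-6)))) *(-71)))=0.00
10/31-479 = -14839/31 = -478.68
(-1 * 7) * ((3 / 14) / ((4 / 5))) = -15 / 8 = -1.88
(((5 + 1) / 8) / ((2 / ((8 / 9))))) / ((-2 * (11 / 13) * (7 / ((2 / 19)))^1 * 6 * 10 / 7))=-13 / 37620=-0.00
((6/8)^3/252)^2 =9/3211264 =0.00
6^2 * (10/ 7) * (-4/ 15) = -96/ 7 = -13.71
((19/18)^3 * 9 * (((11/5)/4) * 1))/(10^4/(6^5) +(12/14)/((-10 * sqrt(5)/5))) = 1155048741 * sqrt(5)/3743094440 +6931876875/1497237776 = 5.32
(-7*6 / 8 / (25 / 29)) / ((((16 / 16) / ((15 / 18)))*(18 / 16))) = -203 / 45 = -4.51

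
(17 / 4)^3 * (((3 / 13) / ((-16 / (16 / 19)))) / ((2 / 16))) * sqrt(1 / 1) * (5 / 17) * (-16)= 8670 / 247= 35.10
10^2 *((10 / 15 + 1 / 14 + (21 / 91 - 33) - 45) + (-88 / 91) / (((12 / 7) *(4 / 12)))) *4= -8596600 / 273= -31489.38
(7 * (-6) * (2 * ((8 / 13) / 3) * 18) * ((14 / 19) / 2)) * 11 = -310464 / 247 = -1256.94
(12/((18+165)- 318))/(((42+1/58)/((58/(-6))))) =6728/328995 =0.02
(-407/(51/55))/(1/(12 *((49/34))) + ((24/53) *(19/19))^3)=-65319188242/22423561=-2912.97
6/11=0.55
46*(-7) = -322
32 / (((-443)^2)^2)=32 / 38513670001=0.00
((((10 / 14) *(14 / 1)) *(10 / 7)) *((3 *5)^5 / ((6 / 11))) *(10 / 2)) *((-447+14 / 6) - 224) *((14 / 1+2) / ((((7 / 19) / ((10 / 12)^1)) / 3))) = -353745562500000 / 49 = -7219297193877.55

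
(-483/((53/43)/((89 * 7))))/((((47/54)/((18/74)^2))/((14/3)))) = -264112643844/3410179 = -77448.32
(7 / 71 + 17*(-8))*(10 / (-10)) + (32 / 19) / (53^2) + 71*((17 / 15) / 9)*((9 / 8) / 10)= 622548595787 / 4547209200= 136.91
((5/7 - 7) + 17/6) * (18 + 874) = -64670/21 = -3079.52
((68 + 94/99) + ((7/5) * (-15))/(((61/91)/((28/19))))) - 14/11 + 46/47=121274462/5392827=22.49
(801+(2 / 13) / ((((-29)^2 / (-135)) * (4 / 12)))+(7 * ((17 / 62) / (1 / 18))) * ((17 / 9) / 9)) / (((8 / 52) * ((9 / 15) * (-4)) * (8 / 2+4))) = -770371055 / 2815668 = -273.60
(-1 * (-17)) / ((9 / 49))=833 / 9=92.56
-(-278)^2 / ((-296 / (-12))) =-115926 / 37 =-3133.14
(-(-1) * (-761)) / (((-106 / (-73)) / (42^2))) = -48997746 / 53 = -924485.77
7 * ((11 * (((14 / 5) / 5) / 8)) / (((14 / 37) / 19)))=54131 / 200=270.66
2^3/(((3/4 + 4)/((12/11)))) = 1.84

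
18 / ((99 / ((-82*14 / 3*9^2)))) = -61992 / 11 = -5635.64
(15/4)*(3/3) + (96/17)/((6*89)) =22759/6052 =3.76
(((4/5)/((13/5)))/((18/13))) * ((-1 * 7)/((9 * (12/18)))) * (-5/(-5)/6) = -7/162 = -0.04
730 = 730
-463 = -463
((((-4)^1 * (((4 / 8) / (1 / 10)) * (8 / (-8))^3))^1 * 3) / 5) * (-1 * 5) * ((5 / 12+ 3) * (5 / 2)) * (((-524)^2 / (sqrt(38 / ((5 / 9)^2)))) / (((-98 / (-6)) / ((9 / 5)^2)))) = -379944540 * sqrt(38) / 931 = -2515720.13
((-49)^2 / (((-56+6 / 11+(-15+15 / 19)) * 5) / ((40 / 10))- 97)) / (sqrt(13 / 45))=-1505427 * sqrt(65) / 500149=-24.27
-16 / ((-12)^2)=-0.11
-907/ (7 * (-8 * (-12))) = -907/ 672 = -1.35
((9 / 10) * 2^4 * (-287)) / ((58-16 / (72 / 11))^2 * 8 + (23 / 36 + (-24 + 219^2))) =-0.06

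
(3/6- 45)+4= -81/2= -40.50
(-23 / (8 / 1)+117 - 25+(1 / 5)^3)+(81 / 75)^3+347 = 437.39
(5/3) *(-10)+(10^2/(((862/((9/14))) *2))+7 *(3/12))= -538693/36204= -14.88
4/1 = 4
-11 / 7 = -1.57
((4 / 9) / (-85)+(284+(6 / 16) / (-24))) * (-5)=-13903619 / 9792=-1419.90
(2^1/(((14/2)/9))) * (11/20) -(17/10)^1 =-2/7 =-0.29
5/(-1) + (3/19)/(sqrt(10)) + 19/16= -61/16 + 3 * sqrt(10)/190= -3.76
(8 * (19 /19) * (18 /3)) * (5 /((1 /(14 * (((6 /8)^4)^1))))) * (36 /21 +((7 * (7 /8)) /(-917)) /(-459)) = 259759485 /142528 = 1822.52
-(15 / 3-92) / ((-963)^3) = -29 / 297685449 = -0.00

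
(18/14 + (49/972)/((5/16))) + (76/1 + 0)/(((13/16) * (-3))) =-3287369/110565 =-29.73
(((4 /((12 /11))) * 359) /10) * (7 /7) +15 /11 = 43889 /330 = 133.00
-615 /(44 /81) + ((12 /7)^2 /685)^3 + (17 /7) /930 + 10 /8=-87496821419803839811 /77368750651557750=-1130.91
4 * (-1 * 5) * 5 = -100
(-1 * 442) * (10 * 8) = -35360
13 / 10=1.30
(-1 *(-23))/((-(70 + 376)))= -23/446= -0.05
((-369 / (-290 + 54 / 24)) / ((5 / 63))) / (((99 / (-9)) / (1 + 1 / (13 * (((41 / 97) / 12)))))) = -3848796 / 822965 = -4.68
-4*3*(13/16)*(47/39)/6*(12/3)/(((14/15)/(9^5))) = -13876515/28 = -495589.82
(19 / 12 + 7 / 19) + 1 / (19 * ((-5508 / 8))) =204247 / 104652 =1.95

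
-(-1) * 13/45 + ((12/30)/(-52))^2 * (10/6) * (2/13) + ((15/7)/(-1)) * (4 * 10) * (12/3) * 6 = -569382425/276822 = -2056.85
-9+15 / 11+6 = -1.64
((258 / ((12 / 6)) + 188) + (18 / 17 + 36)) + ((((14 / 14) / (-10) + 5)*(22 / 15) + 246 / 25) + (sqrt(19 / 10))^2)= 951113 / 2550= 372.99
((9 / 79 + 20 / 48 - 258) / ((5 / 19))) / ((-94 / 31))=143763709 / 445560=322.66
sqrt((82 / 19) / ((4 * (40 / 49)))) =7 * sqrt(3895) / 380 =1.15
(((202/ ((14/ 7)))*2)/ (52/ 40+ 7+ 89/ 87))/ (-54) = -29290/ 72999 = -0.40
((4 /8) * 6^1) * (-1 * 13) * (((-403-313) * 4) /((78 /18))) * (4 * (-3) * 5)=-1546560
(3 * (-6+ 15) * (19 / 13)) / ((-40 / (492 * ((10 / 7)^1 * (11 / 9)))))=-77121 / 91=-847.48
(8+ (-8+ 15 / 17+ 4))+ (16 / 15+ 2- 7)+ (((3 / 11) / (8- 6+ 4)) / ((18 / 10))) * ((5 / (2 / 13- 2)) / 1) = 355703 / 403920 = 0.88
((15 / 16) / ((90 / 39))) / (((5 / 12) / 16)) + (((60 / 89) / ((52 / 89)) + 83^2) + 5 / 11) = 4937939 / 715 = 6906.21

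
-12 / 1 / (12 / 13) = -13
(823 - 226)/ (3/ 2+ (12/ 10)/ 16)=379.05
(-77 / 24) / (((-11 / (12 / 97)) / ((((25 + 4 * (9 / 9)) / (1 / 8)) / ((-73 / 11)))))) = -8932 / 7081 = -1.26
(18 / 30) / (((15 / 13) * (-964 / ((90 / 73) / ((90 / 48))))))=-156 / 439825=-0.00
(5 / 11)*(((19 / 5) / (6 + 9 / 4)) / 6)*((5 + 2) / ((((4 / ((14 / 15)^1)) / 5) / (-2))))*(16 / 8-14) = 7448 / 1089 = 6.84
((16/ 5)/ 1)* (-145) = -464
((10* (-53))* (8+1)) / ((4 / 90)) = -107325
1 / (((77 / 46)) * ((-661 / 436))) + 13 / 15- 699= -698.53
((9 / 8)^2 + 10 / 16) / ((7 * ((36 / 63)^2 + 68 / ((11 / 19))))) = 9317 / 4062976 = 0.00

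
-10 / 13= -0.77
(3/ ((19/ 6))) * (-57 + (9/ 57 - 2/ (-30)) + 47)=-16716/ 1805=-9.26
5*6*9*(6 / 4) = 405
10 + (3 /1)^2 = 19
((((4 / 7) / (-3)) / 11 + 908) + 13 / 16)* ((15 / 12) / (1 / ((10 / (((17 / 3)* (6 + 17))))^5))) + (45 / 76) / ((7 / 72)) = 162932167550552445 / 26739797175794626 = 6.09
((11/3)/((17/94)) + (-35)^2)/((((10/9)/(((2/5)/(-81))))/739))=-46933151/11475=-4090.03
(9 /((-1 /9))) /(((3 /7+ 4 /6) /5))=-8505 /23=-369.78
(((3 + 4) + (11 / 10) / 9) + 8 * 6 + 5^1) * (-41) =-221851 / 90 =-2465.01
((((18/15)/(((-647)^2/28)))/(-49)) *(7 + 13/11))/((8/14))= -108/4604699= -0.00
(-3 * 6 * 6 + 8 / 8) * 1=-107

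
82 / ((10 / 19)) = 779 / 5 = 155.80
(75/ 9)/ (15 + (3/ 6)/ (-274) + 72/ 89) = 1219300/ 2312841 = 0.53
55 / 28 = 1.96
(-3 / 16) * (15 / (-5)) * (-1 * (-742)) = 3339 / 8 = 417.38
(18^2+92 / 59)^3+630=7086868435682 / 205379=34506295.36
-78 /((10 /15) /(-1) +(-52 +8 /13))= 1.50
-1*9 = -9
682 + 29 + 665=1376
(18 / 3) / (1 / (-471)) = -2826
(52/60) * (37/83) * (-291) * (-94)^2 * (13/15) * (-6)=10718792552/2075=5165683.16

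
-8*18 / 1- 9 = -153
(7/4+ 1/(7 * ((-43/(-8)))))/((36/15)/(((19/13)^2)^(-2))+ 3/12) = 305459895/1925862113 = 0.16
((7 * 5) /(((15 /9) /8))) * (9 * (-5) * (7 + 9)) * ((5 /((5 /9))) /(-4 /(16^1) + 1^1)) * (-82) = 119024640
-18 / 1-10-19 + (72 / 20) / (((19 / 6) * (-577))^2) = -28244031067 / 600936845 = -47.00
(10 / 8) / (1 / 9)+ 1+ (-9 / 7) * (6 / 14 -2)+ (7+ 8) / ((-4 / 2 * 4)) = 4859 / 392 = 12.40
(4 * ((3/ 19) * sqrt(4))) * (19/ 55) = 24/ 55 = 0.44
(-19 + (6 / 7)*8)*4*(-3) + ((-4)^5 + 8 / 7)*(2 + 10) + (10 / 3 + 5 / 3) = -84865 / 7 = -12123.57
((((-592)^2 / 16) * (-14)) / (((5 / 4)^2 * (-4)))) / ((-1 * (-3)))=1226624 / 75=16354.99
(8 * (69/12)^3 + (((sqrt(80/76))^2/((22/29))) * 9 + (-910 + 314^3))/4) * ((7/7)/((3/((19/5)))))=2588617987/264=9805371.16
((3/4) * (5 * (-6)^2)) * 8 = 1080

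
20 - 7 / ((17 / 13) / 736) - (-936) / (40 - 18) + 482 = -634906 / 187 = -3395.22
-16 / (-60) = 4 / 15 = 0.27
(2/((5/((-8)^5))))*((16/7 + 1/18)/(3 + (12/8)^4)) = -3806.20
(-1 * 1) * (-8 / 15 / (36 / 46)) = 92 / 135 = 0.68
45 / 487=0.09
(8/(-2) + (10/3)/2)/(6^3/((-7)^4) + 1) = -16807/7851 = -2.14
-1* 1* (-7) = 7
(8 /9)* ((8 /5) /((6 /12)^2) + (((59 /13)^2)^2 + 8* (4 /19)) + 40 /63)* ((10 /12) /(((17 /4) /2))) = 2368410649888 /15692070303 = 150.93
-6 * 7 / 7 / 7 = -6 / 7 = -0.86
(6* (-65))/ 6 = -65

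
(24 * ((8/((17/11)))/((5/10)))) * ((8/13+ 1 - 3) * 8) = -608256/221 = -2752.29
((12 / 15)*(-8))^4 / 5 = 1048576 / 3125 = 335.54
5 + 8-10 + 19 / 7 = 40 / 7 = 5.71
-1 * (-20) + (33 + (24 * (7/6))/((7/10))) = 93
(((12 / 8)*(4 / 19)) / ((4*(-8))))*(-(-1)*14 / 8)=-0.02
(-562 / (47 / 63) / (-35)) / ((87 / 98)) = 165228 / 6815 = 24.24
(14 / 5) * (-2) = -28 / 5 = -5.60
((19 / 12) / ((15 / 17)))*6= 323 / 30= 10.77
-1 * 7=-7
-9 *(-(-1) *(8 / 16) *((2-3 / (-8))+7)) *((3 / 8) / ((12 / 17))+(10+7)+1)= -781.79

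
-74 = -74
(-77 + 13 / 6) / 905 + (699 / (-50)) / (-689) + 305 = 2852134751 / 9353175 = 304.94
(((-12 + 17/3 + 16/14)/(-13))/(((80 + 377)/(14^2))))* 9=9156/5941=1.54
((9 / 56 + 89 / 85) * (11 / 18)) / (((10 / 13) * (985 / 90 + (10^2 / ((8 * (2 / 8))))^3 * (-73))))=-822107 / 7818290622800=-0.00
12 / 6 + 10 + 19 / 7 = 103 / 7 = 14.71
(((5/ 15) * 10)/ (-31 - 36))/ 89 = -0.00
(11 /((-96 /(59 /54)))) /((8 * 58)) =-649 /2405376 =-0.00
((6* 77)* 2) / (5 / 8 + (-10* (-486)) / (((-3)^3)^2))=3168 / 25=126.72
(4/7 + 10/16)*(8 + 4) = 201/14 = 14.36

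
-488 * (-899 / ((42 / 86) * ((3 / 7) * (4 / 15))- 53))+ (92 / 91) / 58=-248918084502 / 30039737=-8286.29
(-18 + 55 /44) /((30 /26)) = -871 /60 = -14.52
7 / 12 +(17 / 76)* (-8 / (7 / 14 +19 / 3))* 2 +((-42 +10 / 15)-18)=-184697 / 3116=-59.27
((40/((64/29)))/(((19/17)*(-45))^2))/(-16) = -8381/18714240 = -0.00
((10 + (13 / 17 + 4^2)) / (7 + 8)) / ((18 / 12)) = 1.19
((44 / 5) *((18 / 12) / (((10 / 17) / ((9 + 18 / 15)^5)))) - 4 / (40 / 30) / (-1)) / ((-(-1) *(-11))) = -193559400186 / 859375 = -225232.76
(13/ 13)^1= 1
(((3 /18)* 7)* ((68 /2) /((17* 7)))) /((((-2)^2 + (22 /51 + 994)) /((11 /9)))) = 187 /458280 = 0.00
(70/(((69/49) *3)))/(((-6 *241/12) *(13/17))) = -116620/648531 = -0.18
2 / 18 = 1 / 9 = 0.11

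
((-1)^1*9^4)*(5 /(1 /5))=-164025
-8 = -8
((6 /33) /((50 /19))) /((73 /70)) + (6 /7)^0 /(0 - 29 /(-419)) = 1689999 /116435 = 14.51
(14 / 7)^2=4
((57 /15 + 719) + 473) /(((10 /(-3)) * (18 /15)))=-5979 /20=-298.95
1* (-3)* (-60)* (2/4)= 90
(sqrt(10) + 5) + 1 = sqrt(10) + 6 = 9.16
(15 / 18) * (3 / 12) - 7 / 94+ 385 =434431 / 1128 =385.13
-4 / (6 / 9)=-6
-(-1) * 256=256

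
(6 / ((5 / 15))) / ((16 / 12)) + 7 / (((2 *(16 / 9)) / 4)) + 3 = 195 / 8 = 24.38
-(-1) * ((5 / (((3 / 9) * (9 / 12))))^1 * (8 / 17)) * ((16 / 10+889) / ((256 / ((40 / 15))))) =4453 / 51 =87.31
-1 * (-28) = 28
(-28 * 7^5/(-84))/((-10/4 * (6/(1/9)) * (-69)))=16807/27945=0.60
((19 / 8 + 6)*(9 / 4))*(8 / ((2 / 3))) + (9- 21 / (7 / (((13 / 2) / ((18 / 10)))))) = 5383 / 24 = 224.29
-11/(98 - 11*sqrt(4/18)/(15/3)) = -121275/1080329 - 1815*sqrt(2)/2160658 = -0.11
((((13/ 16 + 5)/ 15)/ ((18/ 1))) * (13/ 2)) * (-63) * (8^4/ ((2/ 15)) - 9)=-86635731/ 320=-270736.66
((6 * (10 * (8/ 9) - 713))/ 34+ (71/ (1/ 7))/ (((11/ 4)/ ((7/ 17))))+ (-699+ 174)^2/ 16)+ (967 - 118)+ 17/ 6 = 161824337/ 8976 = 18028.56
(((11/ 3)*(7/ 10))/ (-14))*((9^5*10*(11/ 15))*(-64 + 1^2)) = 50014503/ 10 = 5001450.30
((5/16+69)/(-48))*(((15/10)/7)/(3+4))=-1109/25088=-0.04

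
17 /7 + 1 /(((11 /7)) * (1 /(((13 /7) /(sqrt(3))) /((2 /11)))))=17 /7 + 13 * sqrt(3) /6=6.18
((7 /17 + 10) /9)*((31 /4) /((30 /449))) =821221 /6120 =134.19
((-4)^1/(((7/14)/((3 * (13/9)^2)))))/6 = -676/81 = -8.35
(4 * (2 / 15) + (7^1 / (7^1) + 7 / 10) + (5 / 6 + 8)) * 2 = 332 / 15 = 22.13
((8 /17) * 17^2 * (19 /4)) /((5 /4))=2584 /5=516.80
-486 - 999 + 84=-1401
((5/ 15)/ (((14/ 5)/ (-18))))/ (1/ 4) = -60/ 7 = -8.57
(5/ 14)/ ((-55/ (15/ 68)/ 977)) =-14655/ 10472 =-1.40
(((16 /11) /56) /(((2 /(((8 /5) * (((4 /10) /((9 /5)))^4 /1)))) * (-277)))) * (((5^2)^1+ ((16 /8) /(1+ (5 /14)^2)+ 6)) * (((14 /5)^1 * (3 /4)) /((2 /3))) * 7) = -1622432 /12272478075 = -0.00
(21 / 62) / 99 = 7 / 2046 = 0.00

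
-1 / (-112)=1 / 112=0.01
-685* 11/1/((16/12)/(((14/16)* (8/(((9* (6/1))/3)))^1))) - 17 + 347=-1867.71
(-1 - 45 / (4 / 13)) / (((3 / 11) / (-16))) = 25916 / 3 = 8638.67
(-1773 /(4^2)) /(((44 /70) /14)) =-434385 /176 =-2468.10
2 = 2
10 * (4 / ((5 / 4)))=32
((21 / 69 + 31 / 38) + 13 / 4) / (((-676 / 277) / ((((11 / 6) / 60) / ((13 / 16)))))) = -23276033 / 345632040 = -0.07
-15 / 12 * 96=-120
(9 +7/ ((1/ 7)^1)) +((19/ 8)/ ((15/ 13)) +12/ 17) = 123959/ 2040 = 60.76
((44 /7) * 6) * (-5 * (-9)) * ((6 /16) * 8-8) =-59400 /7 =-8485.71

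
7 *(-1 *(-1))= 7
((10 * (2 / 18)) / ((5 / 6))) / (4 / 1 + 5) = 4 / 27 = 0.15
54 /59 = 0.92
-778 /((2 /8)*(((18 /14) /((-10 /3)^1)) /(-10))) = -2178400 /27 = -80681.48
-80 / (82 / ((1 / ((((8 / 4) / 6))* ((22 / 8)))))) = -480 / 451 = -1.06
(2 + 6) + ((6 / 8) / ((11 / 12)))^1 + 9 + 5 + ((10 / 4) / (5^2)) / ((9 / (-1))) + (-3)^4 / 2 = 63.31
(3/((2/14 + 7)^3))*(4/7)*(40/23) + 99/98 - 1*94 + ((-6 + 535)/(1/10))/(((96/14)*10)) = -2677038899/169050000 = -15.84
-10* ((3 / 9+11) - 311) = 8990 / 3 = 2996.67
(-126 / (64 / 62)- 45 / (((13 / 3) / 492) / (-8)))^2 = 71848865329641 / 43264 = 1660707870.97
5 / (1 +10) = 5 / 11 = 0.45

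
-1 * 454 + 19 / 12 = -5429 / 12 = -452.42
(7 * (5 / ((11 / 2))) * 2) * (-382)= -53480 / 11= -4861.82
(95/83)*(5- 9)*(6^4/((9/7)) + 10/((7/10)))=-2719280/581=-4680.34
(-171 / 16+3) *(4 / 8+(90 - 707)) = 151659 / 32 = 4739.34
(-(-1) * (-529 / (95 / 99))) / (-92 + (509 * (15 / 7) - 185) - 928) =366597 / 76000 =4.82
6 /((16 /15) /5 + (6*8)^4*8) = 225 /1592524808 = 0.00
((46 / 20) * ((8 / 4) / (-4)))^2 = 529 / 400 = 1.32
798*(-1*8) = -6384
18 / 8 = 9 / 4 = 2.25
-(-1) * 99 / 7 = 99 / 7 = 14.14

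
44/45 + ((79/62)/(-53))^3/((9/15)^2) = 173458545221/177407788280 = 0.98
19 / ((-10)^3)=-19 / 1000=-0.02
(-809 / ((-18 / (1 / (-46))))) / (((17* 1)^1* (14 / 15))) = -4045 / 65688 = -0.06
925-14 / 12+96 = 6119 / 6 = 1019.83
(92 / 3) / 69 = 4 / 9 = 0.44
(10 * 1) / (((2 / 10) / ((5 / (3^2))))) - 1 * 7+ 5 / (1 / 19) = 1042 / 9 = 115.78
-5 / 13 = -0.38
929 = 929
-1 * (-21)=21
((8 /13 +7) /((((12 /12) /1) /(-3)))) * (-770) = 228690 /13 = 17591.54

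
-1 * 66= -66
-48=-48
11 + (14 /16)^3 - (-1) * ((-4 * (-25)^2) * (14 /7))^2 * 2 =25600005975 /512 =50000011.67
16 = 16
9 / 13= 0.69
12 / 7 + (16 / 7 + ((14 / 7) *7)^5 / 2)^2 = 3543429760084 / 49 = 72314893062.94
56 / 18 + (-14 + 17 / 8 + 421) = 29681 / 72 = 412.24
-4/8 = -1/2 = -0.50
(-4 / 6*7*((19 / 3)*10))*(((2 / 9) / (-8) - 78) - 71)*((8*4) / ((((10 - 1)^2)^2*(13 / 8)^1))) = 913337600 / 6908733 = 132.20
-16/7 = -2.29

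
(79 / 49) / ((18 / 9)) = 0.81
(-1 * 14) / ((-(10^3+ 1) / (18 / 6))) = 6 / 143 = 0.04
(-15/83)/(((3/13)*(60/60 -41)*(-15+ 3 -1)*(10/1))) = -1/6640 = -0.00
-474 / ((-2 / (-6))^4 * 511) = -38394 / 511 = -75.14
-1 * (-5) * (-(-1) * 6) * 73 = 2190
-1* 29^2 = -841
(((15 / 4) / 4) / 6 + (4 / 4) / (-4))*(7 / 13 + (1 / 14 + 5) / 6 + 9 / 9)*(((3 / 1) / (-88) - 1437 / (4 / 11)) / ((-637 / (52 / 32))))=-905211471 / 401809408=-2.25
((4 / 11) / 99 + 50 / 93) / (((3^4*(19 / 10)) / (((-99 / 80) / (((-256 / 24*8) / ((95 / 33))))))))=0.00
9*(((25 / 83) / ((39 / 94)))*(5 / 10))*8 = 28200 / 1079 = 26.14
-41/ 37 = -1.11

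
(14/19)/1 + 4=4.74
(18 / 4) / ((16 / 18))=81 / 16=5.06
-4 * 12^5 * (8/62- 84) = 83479122.58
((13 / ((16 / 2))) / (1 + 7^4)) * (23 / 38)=299 / 730208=0.00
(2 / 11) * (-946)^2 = 162712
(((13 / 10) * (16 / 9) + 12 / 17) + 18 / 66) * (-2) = -55366 / 8415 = -6.58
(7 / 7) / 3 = 1 / 3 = 0.33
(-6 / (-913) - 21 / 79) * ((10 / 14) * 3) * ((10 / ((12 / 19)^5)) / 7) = -385838126675 / 48857098752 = -7.90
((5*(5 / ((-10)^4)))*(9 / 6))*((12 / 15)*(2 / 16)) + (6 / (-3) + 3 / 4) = -9997 / 8000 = -1.25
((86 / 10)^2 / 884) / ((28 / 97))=0.29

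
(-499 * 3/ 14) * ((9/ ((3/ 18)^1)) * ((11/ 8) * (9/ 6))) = -1333827/ 112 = -11909.17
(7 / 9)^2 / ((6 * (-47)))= -49 / 22842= -0.00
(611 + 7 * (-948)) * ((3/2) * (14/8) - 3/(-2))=-198825/8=-24853.12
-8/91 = -0.09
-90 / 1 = -90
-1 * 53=-53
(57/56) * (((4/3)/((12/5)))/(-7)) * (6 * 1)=-95/196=-0.48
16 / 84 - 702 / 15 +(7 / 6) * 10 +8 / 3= -3389 / 105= -32.28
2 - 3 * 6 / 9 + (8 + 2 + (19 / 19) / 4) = 41 / 4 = 10.25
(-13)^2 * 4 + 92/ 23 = 680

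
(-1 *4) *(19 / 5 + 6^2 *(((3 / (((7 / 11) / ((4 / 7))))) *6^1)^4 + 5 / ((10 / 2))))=-283295879282716 / 28824005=-9828470.38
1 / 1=1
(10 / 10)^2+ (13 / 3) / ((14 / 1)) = 1.31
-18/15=-6/5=-1.20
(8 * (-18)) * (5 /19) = -720 /19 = -37.89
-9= -9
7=7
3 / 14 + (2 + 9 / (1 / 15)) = 137.21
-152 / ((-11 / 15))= 2280 / 11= 207.27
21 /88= 0.24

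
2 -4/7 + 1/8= 87/56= 1.55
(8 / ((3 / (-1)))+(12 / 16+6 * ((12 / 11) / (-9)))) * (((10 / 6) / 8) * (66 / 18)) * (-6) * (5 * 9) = 8725 / 16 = 545.31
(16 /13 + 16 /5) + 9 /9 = 353 /65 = 5.43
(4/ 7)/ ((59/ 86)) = 344/ 413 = 0.83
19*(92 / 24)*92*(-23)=-462346 / 3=-154115.33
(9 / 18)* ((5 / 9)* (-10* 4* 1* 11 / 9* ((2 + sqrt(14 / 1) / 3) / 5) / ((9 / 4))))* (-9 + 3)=1760* sqrt(14) / 729 + 3520 / 243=23.52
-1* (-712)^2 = -506944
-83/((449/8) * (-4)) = 166/449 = 0.37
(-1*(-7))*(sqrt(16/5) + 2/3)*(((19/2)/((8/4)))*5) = 665/6 + 133*sqrt(5) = 408.23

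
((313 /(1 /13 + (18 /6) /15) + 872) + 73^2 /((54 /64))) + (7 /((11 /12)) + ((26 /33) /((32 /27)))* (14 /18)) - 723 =36130801 /4752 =7603.28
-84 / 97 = -0.87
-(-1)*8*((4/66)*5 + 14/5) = 4096/165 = 24.82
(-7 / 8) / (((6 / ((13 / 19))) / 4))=-0.40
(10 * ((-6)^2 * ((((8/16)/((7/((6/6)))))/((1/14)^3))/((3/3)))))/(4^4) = 275.62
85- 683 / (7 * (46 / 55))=-10195 / 322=-31.66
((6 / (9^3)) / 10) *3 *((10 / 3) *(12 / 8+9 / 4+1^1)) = 19 / 486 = 0.04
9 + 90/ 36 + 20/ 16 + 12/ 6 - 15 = -1/ 4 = -0.25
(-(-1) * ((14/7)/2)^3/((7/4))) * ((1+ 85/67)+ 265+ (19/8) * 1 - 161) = 8319/134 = 62.08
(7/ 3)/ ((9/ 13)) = 91/ 27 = 3.37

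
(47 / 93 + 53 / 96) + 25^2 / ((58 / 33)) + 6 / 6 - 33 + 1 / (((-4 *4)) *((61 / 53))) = 569635251 / 1754848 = 324.61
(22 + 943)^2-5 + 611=931831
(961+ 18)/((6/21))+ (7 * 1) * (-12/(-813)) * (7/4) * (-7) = 1856477/542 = 3425.23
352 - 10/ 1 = 342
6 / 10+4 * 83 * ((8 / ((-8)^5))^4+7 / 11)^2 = 1618294640475752782667091921650727 / 11983259580282481061023522488320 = 135.05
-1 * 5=-5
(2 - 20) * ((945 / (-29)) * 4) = 68040 / 29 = 2346.21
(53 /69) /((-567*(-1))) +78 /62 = 1527440 /1212813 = 1.26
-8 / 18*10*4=-160 / 9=-17.78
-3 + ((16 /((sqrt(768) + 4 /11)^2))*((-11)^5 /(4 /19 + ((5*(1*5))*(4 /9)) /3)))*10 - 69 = -8423.27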